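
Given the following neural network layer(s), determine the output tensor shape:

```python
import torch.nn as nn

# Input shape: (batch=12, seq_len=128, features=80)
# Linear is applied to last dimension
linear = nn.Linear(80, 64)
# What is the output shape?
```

Input: (12, 128, 80) -> Output: (12, 128, 64)

Answer: (12, 128, 64)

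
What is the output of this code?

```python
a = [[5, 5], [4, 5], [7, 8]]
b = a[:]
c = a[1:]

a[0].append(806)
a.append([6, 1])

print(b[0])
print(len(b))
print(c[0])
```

Key concept: slice with nested mutation.
Step by step:
`a = [[5, 5], [4, 5], [7, 8]]` → a = [[5, 5], [4, 5], [7, 8]]
`b = a[:]` → b = [[5, 5], [4, 5], [7, 8]]
`c = a[1:]` → c = [[4, 5], [7, 8]]
`a[0].append(806)` → a = [[5, 5, 806], [4, 5], [7, 8]]; b = [[5, 5, 806], [4, 5], [7, 8]]
`a.append([6, 1])` → a = [[5, 5, 806], [4, 5], [7, 8], [6, 1]]
`print(b[0])` → prints [5, 5, 806]
`print(len(b))` → prints 3
`print(c[0])` → prints [4, 5]

Answer:
[5, 5, 806]
3
[4, 5]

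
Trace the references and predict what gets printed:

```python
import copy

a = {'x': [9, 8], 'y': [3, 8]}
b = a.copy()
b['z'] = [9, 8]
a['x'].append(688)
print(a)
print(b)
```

Key concept: shallow copy of dict with mutable values.
Step by step:
`a = {'x': [9, 8], 'y': [3, 8]}` → a = {'x': [9, 8], 'y': [3, 8]}
`b = a.copy()` → b = {'x': [9, 8], 'y': [3, 8]}
`b['z'] = [9, 8]` → b = {'x': [9, 8], 'y': [3, 8], 'z': [9, 8]}
`a['x'].append(688)` → a = {'x': [9, 8, 688], 'y': [3, 8]}; b = {'x': [9, 8, 688], 'y': [3, 8], 'z': [9, 8]}
`print(a)` → prints {'x': [9, 8, 688], 'y': [3, 8]}
`print(b)` → prints {'x': [9, 8, 688], 'y': [3, 8], 'z': [9, 8]}

Answer:
{'x': [9, 8, 688], 'y': [3, 8]}
{'x': [9, 8, 688], 'y': [3, 8], 'z': [9, 8]}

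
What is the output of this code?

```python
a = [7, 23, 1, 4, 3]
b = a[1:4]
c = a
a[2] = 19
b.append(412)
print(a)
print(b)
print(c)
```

Key concept: slice vs alias.
Step by step:
`a = [7, 23, 1, 4, 3]` → a = [7, 23, 1, 4, 3]
`b = a[1:4]` → b = [23, 1, 4]
`c = a` → c = [7, 23, 1, 4, 3] (same object as a)
`a[2] = 19` → a = [7, 23, 19, 4, 3] (same object as c); c = [7, 23, 19, 4, 3] (same object as a)
`b.append(412)` → b = [23, 1, 4, 412]
`print(a)` → prints [7, 23, 19, 4, 3]
`print(b)` → prints [23, 1, 4, 412]
`print(c)` → prints [7, 23, 19, 4, 3]

Answer:
[7, 23, 19, 4, 3]
[23, 1, 4, 412]
[7, 23, 19, 4, 3]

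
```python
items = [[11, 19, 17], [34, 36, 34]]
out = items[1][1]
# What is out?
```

Trace:
`items = [[11, 19, 17], [34, 36, 34]]` → items = [[11, 19, 17], [34, 36, 34]]
`out = items[1][1]` → out = 36
So out = 36

Answer: 36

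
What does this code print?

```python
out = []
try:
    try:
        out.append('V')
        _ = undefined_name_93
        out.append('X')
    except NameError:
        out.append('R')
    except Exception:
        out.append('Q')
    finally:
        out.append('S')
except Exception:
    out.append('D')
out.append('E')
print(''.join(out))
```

Execution trace: 'V' (inner try body) → 'R' (inner except NameError) → 'S' (inner finally) → 'E' (after the try/except). Output: VRSE

Answer: VRSE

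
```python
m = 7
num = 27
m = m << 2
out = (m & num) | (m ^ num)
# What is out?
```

Trace:
`m = 7` → m = 7
`num = 27` → num = 27
`m = m << 2` → m = 28
`out = (m & num) | (m ^ num)` → out = 31
So out = 31

Answer: 31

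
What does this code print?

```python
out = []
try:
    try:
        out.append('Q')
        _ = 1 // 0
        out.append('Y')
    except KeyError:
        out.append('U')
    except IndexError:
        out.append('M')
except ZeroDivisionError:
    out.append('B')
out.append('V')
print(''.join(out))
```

Execution trace: 'Q' (try body) → 'B' (outer except ZeroDivisionError) → 'V' (after the try/except). Output: QBV

Answer: QBV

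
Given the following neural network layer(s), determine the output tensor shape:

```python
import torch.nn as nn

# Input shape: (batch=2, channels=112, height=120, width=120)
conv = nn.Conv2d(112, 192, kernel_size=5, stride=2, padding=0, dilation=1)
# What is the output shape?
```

Input: (2, 112, 120, 120) -> Output: (2, 192, 58, 58)

Answer: (2, 192, 58, 58)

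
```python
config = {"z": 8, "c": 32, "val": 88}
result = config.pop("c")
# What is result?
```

Trace:
`config = {"z": 8, "c": 32, "val": 88}` → config = {'z': 8, 'c': 32, 'val': 88}
`result = config.pop("c")` → config = {'z': 8, 'val': 88}; result = 32
So result = 32

Answer: 32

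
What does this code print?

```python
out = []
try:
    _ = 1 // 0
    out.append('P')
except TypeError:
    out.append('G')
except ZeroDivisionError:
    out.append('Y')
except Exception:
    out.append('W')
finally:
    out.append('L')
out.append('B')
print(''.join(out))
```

Execution trace: 'Y' (except ZeroDivisionError) → 'L' (finally) → 'B' (after the try/except). Output: YLB

Answer: YLB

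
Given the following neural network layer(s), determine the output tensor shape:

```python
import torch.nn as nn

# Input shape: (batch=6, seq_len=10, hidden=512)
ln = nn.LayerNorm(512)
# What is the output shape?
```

Input: (6, 10, 512) -> Output: (6, 10, 512)

Answer: (6, 10, 512)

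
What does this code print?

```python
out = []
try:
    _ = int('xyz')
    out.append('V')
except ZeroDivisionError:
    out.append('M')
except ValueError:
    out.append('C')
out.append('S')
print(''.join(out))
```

Execution trace: 'C' (except ValueError) → 'S' (after the try/except). Output: CS

Answer: CS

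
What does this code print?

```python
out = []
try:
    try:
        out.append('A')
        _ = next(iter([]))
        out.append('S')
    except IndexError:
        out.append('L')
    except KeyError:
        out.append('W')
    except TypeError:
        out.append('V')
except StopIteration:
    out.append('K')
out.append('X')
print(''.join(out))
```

Execution trace: 'A' (try body) → 'K' (outer except StopIteration) → 'X' (after the try/except). Output: AKX

Answer: AKX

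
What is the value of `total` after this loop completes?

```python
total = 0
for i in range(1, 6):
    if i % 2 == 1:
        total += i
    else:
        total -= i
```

Add odd, subtract even
`total` takes the values: 0 → 1 → -1 → 2 → -2 → 3

Answer: 3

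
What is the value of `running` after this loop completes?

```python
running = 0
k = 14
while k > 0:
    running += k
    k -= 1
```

Sum 14 down to 1
`running` takes the values: 0 → 14 → 27 → 39 → 50 → 60 → 69 → 77 → 84 → 90 → 95 → 99 → 102 → 104 → 105

Answer: 105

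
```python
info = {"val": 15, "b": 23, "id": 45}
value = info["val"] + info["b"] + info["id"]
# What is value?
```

Trace:
`info = {"val": 15, "b": 23, "id": 45}` → info = {'val': 15, 'b': 23, 'id': 45}
`value = info["val"] + info["b"] + info["id"]` → value = 83
So value = 83

Answer: 83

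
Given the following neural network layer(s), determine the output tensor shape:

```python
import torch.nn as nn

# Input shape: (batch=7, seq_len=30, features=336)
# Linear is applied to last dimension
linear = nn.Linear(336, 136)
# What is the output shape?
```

Input: (7, 30, 336) -> Output: (7, 30, 136)

Answer: (7, 30, 136)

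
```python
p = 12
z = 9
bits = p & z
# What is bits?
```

Trace:
`p = 12` → p = 12
`z = 9` → z = 9
`bits = p & z` → bits = 8
So bits = 8

Answer: 8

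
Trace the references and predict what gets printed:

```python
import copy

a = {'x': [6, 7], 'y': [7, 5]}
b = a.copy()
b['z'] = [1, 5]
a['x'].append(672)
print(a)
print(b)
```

Key concept: shallow copy of dict with mutable values.
Step by step:
`a = {'x': [6, 7], 'y': [7, 5]}` → a = {'x': [6, 7], 'y': [7, 5]}
`b = a.copy()` → b = {'x': [6, 7], 'y': [7, 5]}
`b['z'] = [1, 5]` → b = {'x': [6, 7], 'y': [7, 5], 'z': [1, 5]}
`a['x'].append(672)` → a = {'x': [6, 7, 672], 'y': [7, 5]}; b = {'x': [6, 7, 672], 'y': [7, 5], 'z': [1, 5]}
`print(a)` → prints {'x': [6, 7, 672], 'y': [7, 5]}
`print(b)` → prints {'x': [6, 7, 672], 'y': [7, 5], 'z': [1, 5]}

Answer:
{'x': [6, 7, 672], 'y': [7, 5]}
{'x': [6, 7, 672], 'y': [7, 5], 'z': [1, 5]}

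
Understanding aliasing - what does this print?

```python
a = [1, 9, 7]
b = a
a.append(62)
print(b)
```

Key concept: basic list aliasing.
Step by step:
`a = [1, 9, 7]` → a = [1, 9, 7]
`b = a` → b = [1, 9, 7] (same object as a)
`a.append(62)` → a = [1, 9, 7, 62] (same object as b); b = [1, 9, 7, 62] (same object as a)
`print(b)` → prints [1, 9, 7, 62]

Answer: [1, 9, 7, 62]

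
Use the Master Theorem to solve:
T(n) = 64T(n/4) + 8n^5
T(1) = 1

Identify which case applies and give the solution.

a=64, b=4, f(n)=8n^5. log_4(64) = 3. Since c=5 > 3 and the regularity condition holds (64(n/4)^5 = (64/4^5)n^5 with 64/4^5 < 1), Case 3 applies: T(n) = Θ(f(n)) = O(n^5).

Answer: O(n^5) - Case 3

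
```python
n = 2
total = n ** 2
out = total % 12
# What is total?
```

Trace:
`n = 2` → n = 2
`total = n ** 2` → total = 4
`out = total % 12` → out = 4
So total = 4

Answer: 4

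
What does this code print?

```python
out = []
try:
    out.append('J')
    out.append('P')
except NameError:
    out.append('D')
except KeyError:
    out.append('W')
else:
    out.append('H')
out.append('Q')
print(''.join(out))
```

Execution trace: 'J' (try body) → 'P' (try body, no exception) → 'H' (else) → 'Q' (after the try/except). Output: JPHQ

Answer: JPHQ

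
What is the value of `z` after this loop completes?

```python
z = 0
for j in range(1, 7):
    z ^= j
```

XOR of 1 to 6
`z` takes the values: 0 → 1 → 3 → 0 → 4 → 1 → 7

Answer: 7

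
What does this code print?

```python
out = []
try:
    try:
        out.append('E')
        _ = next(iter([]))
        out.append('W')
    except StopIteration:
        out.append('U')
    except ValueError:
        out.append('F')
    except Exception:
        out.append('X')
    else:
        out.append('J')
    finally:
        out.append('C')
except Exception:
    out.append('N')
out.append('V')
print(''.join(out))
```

Execution trace: 'E' (inner try body) → 'U' (inner except StopIteration) → 'C' (inner finally) → 'V' (after the try/except). Output: EUCV

Answer: EUCV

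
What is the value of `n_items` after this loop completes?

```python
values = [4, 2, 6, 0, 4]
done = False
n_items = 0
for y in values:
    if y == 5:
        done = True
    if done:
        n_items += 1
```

Count elements after first 5 in [4, 2, 6, 0, 4]
`n_items` takes the values: 0

Answer: 0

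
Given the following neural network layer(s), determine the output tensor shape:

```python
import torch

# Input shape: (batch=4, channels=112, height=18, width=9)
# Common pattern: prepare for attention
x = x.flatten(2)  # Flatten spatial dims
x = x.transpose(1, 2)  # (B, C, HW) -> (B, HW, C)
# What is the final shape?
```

Input: (4, 112, 18, 9) -> after flatten(2): (4, 112, 162) -> Output: (4, 162, 112)

Answer: (4, 162, 112)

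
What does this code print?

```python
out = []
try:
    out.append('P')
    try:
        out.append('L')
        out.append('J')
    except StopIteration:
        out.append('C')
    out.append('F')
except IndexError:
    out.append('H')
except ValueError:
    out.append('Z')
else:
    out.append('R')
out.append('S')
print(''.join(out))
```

Execution trace: 'P' (try body) → 'L' (inner try body) → 'J' (inner try body, no exception) → 'F' (try body, no exception) → 'R' (else) → 'S' (after the try/except). Output: PLJFRS

Answer: PLJFRS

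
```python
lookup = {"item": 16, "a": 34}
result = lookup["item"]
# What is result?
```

Trace:
`lookup = {"item": 16, "a": 34}` → lookup = {'item': 16, 'a': 34}
`result = lookup["item"]` → result = 16
So result = 16

Answer: 16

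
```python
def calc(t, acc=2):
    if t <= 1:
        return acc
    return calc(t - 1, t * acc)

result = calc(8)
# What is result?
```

Accumulator trace (n, acc): (8, 2) -> (7, 16) -> (6, 112) -> (5, 672) -> (4, 3360) -> (3, 13440) -> (2, 40320) -> (1, 80640) -> return 80640

Answer: 80640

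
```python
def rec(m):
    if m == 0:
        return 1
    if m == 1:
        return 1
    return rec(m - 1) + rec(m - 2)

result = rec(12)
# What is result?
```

Build up from base cases: rec(0)=1, rec(1)=1, rec(2)=2, rec(3)=3, rec(4)=5, rec(5)=8, rec(6)=13, ..., rec(12)=233

Answer: 233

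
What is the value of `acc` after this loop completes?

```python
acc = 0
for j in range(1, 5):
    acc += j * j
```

Sum of squares 1² to 4² = 30
`acc` takes the values: 0 → 1 → 5 → 14 → 30

Answer: 30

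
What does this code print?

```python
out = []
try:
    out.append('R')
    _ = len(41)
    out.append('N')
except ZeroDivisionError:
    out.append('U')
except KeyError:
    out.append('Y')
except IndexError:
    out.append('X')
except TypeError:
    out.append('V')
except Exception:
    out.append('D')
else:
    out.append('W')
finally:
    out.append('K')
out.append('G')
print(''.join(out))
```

Execution trace: 'R' (try body) → 'V' (except TypeError) → 'K' (finally) → 'G' (after the try/except). Output: RVKG

Answer: RVKG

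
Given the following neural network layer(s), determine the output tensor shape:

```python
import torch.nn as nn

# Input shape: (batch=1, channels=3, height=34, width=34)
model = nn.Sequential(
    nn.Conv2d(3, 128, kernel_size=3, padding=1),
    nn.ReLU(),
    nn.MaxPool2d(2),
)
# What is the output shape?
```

Input: (1, 3, 34, 34) -> after Conv2d: (1, 128, 34, 34) -> after ReLU: (1, 128, 34, 34) -> Output: (1, 128, 17, 17)

Answer: (1, 128, 17, 17)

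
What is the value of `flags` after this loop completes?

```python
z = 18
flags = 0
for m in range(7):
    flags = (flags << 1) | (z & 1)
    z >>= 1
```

Reverse lowest 7 bits of 18
`flags` takes the values: 0 → 1 → 2 → 4 → 9 → 18 → 36

Answer: 36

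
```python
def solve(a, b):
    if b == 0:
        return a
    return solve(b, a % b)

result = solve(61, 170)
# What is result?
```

solve(61, 170) -> solve(170, 61) -> solve(61, 48) -> solve(48, 13) -> solve(13, 9) -> solve(9, 4) -> solve(4, 1) -> solve(1, 0) -> 1

Answer: 1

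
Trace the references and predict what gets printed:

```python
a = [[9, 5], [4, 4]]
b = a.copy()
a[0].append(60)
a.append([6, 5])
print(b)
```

Key concept: shallow copy with nested lists.
Step by step:
`a = [[9, 5], [4, 4]]` → a = [[9, 5], [4, 4]]
`b = a.copy()` → b = [[9, 5], [4, 4]]
`a[0].append(60)` → a = [[9, 5, 60], [4, 4]]; b = [[9, 5, 60], [4, 4]]
`a.append([6, 5])` → a = [[9, 5, 60], [4, 4], [6, 5]]
`print(b)` → prints [[9, 5, 60], [4, 4]]

Answer: [[9, 5, 60], [4, 4]]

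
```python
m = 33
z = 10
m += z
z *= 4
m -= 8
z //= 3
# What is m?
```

Trace:
`m = 33` → m = 33
`z = 10` → z = 10
`m += z` → m = 43
`z *= 4` → z = 40
`m -= 8` → m = 35
`z //= 3` → z = 13
So m = 35

Answer: 35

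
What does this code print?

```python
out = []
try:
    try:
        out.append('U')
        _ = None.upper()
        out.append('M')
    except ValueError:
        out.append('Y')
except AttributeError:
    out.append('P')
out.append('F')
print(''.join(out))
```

Execution trace: 'U' (try body) → 'P' (outer except AttributeError) → 'F' (after the try/except). Output: UPF

Answer: UPF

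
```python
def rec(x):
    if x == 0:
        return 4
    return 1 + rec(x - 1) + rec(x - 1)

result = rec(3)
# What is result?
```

rec(x) = 1 + 2·rec(x-1), rec(0)=4. Closed form: (4+1)·2^3 - 1 = 39.

Answer: 39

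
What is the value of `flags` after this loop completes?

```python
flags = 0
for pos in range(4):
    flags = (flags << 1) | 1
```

Build 4 consecutive 1-bits: 0b1111
`flags` takes the values: 0 → 1 → 3 → 7 → 15

Answer: 15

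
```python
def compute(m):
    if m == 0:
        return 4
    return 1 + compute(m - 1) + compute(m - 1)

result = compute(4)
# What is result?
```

compute(m) = 1 + 2·compute(m-1), compute(0)=4. Closed form: (4+1)·2^4 - 1 = 79.

Answer: 79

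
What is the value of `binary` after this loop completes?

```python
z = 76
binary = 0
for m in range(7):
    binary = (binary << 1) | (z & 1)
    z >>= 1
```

Reverse lowest 7 bits of 76
`binary` takes the values: 0 → 1 → 3 → 6 → 12 → 25

Answer: 25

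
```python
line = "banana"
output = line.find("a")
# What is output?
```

Trace:
`line = "banana"` → line = 'banana'
`output = line.find("a")` → output = 1
So output = 1

Answer: 1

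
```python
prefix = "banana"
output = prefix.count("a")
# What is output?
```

Trace:
`prefix = "banana"` → prefix = 'banana'
`output = prefix.count("a")` → output = 3
So output = 3

Answer: 3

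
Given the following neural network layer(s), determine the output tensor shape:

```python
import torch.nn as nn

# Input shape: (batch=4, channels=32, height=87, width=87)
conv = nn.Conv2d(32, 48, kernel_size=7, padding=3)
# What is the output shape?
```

Input: (4, 32, 87, 87) -> Output: (4, 48, 87, 87)

Answer: (4, 48, 87, 87)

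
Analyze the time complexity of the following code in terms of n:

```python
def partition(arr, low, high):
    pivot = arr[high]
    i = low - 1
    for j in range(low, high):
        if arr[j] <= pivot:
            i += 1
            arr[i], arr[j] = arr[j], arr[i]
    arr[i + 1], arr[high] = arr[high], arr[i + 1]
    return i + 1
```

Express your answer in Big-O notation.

This is Lomuto partition (single pass over [low, high), where n = high - low). Time complexity: O(n).

Answer: O(n)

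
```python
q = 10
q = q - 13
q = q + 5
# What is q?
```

Trace:
`q = 10` → q = 10
`q = q - 13` → q = -3
`q = q + 5` → q = 2
So q = 2

Answer: 2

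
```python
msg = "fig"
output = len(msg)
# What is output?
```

Trace:
`msg = "fig"` → msg = 'fig'
`output = len(msg)` → output = 3
So output = 3

Answer: 3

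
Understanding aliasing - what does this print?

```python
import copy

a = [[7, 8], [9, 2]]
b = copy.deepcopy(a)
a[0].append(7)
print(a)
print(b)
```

Key concept: deep copy is fully independent.
Step by step:
`a = [[7, 8], [9, 2]]` → a = [[7, 8], [9, 2]]
`b = copy.deepcopy(a)` → b = [[7, 8], [9, 2]]
`a[0].append(7)` → a = [[7, 8, 7], [9, 2]]
`print(a)` → prints [[7, 8, 7], [9, 2]]
`print(b)` → prints [[7, 8], [9, 2]]

Answer:
[[7, 8, 7], [9, 2]]
[[7, 8], [9, 2]]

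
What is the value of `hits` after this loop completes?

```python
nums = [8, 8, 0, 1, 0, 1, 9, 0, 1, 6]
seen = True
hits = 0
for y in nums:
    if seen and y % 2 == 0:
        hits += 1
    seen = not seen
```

Count even values at even positions
`hits` takes the values: 0 → 1 → 2 → 3

Answer: 3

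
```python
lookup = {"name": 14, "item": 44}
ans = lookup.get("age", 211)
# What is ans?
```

Trace:
`lookup = {"name": 14, "item": 44}` → lookup = {'name': 14, 'item': 44}
`ans = lookup.get("age", 211)` → ans = 211
So ans = 211

Answer: 211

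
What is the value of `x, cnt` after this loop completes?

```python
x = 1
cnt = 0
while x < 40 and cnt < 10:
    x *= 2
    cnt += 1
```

Double until >= 40 or 10 iterations
`x, cnt` takes the values: (1, 0) → (2, 0) → (2, 1) → (4, 1) → (4, 2) → (8, 2) → (8, 3) → (16, 3) → (16, 4) → (32, 4) → (32, 5) → (64, 5) → (64, 6)

Answer: 64, 6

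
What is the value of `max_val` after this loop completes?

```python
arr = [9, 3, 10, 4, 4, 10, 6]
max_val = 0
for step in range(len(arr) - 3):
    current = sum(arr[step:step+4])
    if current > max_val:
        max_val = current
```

Max sum of 4-element window in [9, 3, 10, 4, 4, 10, 6]
`max_val` takes the values: 0 → 26 → 28

Answer: 28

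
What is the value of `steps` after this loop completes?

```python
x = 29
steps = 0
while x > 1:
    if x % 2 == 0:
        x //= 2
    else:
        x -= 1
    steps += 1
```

Steps to reduce 29 to 1
`steps` takes the values: 0 → 1 → 2 → 3 → 4 → 5 → 6 → 7

Answer: 7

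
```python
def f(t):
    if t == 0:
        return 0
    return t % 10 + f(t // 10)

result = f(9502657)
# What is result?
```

Sum of digits of 9502657: 7 + 5 + 6 + 2 + 0 + 5 + 9 = 34

Answer: 34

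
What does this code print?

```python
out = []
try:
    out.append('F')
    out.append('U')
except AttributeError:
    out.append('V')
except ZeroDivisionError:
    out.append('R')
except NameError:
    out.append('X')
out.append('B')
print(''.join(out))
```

Execution trace: 'F' (try body) → 'U' (try body, no exception) → 'B' (after the try/except). Output: FUB

Answer: FUB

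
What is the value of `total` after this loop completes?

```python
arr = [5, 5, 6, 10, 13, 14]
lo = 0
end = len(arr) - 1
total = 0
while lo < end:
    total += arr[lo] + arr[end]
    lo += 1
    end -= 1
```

Sum of pairs from ends
`total` takes the values: 0 → 19 → 37 → 53

Answer: 53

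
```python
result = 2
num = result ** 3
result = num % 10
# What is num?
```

Trace:
`result = 2` → result = 2
`num = result ** 3` → num = 8
`result = num % 10` → result = 8
So num = 8

Answer: 8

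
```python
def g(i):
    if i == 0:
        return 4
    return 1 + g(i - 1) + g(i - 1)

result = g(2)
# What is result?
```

g(i) = 1 + 2·g(i-1), g(0)=4. Closed form: (4+1)·2^2 - 1 = 19.

Answer: 19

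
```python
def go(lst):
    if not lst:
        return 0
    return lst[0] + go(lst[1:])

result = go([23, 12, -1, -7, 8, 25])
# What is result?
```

23 + 12 + (-1) + (-7) + 8 + 25 + 0 = 60

Answer: 60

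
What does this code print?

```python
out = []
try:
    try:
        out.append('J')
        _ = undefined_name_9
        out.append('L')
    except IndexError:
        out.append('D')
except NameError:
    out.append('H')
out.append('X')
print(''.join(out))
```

Execution trace: 'J' (try body) → 'H' (outer except NameError) → 'X' (after the try/except). Output: JHX

Answer: JHX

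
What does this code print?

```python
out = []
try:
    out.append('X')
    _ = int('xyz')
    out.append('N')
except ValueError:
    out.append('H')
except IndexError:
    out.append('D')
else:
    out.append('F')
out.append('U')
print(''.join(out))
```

Execution trace: 'X' (try body) → 'H' (except ValueError) → 'U' (after the try/except). Output: XHU

Answer: XHU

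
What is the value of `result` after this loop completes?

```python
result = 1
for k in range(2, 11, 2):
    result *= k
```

Product of even numbers 2 to 10
`result` takes the values: 1 → 2 → 8 → 48 → 384 → 3840

Answer: 3840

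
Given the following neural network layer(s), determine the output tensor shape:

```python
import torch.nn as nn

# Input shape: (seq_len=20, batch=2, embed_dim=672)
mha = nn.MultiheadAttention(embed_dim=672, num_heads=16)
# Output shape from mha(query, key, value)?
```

Input: (20, 2, 672) -> Output: (20, 2, 672)

Answer: (20, 2, 672)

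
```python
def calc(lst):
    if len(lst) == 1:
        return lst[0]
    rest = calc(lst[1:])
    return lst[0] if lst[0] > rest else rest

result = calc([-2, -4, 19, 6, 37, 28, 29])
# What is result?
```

Recursive max over [-2, -4, 19, 6, 37, 28, 29] = 37

Answer: 37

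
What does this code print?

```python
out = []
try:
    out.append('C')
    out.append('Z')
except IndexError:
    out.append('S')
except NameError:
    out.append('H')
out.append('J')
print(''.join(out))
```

Execution trace: 'C' (try body) → 'Z' (try body, no exception) → 'J' (after the try/except). Output: CZJ

Answer: CZJ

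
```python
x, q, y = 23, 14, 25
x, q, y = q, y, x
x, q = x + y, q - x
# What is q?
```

Trace:
`x, q, y = 23, 14, 25` → x = 23; q = 14; y = 25
`x, q, y = q, y, x` → x = 14; q = 25; y = 23
`x, q = x + y, q - x` → x = 37; q = 11
So q = 11

Answer: 11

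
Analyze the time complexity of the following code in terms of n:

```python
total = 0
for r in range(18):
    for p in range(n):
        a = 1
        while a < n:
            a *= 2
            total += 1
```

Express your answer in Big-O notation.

Each loop level contributes: 1 × n × log n. Multiplying the contributions gives O(n log n).

Answer: O(n log n)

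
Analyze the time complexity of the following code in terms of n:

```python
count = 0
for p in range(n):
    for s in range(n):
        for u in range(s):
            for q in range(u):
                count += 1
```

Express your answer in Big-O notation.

Each loop level contributes: n × n × n × n. Multiplying the contributions gives O(n^4).

Answer: O(n^4)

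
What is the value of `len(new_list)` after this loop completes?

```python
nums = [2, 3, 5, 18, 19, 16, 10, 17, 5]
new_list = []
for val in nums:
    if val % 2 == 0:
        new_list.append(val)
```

Count even numbers in [2, 3, 5, 18, 19, 16, 10, 17, 5]
`new_list` takes the values: [] → [2] → [2, 18] → [2, 18, 16] → [2, 18, 16, 10]
So `len(new_list)` = 4

Answer: 4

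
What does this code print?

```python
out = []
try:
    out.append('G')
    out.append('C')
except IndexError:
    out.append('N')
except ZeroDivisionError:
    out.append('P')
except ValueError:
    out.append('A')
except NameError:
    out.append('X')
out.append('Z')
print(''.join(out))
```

Execution trace: 'G' (try body) → 'C' (try body, no exception) → 'Z' (after the try/except). Output: GCZ

Answer: GCZ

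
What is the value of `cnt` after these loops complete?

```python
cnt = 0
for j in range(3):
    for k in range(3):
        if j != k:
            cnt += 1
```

3² - 3 (exclude diagonal)
`cnt` takes the values: 0 → 1 → 2 → 3 → 4 → 5 → 6

Answer: 6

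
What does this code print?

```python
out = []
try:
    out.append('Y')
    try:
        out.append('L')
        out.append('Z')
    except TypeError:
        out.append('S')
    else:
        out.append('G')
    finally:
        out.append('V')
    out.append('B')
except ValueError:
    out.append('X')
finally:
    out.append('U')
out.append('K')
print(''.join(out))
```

Execution trace: 'Y' (try body) → 'L' (inner try body) → 'Z' (inner try body, no exception) → 'G' (inner else) → 'V' (inner finally) → 'B' (try body, no exception) → 'U' (finally) → 'K' (after the try/except). Output: YLZGVBUK

Answer: YLZGVBUK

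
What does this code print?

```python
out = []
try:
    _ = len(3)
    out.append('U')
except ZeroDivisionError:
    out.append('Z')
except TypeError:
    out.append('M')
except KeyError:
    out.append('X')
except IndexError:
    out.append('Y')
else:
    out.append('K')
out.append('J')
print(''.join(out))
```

Execution trace: 'M' (except TypeError) → 'J' (after the try/except). Output: MJ

Answer: MJ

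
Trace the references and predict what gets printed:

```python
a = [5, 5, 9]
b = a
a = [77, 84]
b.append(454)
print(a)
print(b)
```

Key concept: rebinding vs mutation: a is rebound to a new list, b still points at the original.
Step by step:
`a = [5, 5, 9]` → a = [5, 5, 9]
`b = a` → b = [5, 5, 9] (same object as a)
`a = [77, 84]` → a = [77, 84]
`b.append(454)` → b = [5, 5, 9, 454]
`print(a)` → prints [77, 84]
`print(b)` → prints [5, 5, 9, 454]

Answer:
[77, 84]
[5, 5, 9, 454]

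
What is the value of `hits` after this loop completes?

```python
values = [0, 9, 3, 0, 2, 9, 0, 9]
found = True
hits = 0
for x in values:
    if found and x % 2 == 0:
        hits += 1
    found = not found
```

Count even values at even positions
`hits` takes the values: 0 → 1 → 2 → 3

Answer: 3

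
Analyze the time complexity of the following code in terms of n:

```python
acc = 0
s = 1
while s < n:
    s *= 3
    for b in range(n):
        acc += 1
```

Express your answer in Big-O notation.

Each loop level contributes: log n × n. Multiplying the contributions gives O(n log n).

Answer: O(n log n)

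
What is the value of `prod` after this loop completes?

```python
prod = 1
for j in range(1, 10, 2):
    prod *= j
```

Product of 1, 3, 5, ... up to 9
`prod` takes the values: 1 → 3 → 15 → 105 → 945

Answer: 945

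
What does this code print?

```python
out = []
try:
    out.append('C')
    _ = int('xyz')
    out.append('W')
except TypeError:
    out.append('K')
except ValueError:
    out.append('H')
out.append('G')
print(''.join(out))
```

Execution trace: 'C' (try body) → 'H' (except ValueError) → 'G' (after the try/except). Output: CHG

Answer: CHG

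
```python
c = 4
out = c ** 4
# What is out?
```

Trace:
`c = 4` → c = 4
`out = c ** 4` → out = 256
So out = 256

Answer: 256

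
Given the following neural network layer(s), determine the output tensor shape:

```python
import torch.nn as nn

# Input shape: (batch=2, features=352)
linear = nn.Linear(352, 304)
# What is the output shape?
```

Input: (2, 352) -> Output: (2, 304)

Answer: (2, 304)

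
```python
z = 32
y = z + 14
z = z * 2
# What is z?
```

Trace:
`z = 32` → z = 32
`y = z + 14` → y = 46
`z = z * 2` → z = 64
So z = 64

Answer: 64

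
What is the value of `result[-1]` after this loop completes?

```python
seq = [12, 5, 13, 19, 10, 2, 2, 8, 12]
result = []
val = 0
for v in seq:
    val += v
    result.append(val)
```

Cumulative sum ends at 83
`result` takes the values: [] → [12] → [12, 17] → [12, 17, 30] → [12, 17, 30, 49] → [12, 17, 30, 49, 59] → [12, 17, 30, 49, 59, 61] → [12, 17, 30, 49, 59, 61, 63] → [12, 17, 30, 49, 59, 61, 63, 71] → [12, 17, 30, 49, 59, 61, 63, 71, 83]
So `result[-1]` = 83

Answer: 83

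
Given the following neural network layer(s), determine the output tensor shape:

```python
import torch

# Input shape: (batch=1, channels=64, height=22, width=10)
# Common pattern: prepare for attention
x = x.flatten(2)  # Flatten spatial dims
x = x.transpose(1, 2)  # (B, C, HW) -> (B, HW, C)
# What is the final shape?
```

Input: (1, 64, 22, 10) -> after flatten(2): (1, 64, 220) -> Output: (1, 220, 64)

Answer: (1, 220, 64)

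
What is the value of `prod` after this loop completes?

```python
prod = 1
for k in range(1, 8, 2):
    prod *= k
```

Product of 1, 3, 5, ... up to 7
`prod` takes the values: 1 → 3 → 15 → 105

Answer: 105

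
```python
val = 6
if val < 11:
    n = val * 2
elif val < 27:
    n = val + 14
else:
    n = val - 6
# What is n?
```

Trace:
`val = 6` → val = 6
`if val < 11: ...` → val < 11 is True → n = 12
So n = 12

Answer: 12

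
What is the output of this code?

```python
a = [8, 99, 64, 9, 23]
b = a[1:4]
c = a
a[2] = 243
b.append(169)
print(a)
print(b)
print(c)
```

Key concept: slice vs alias.
Step by step:
`a = [8, 99, 64, 9, 23]` → a = [8, 99, 64, 9, 23]
`b = a[1:4]` → b = [99, 64, 9]
`c = a` → c = [8, 99, 64, 9, 23] (same object as a)
`a[2] = 243` → a = [8, 99, 243, 9, 23] (same object as c); c = [8, 99, 243, 9, 23] (same object as a)
`b.append(169)` → b = [99, 64, 9, 169]
`print(a)` → prints [8, 99, 243, 9, 23]
`print(b)` → prints [99, 64, 9, 169]
`print(c)` → prints [8, 99, 243, 9, 23]

Answer:
[8, 99, 243, 9, 23]
[99, 64, 9, 169]
[8, 99, 243, 9, 23]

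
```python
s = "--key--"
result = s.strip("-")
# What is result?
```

Trace:
`s = "--key--"` → s = '--key--'
`result = s.strip("-")` → result = 'key'
So result = 'key'

Answer: 'key'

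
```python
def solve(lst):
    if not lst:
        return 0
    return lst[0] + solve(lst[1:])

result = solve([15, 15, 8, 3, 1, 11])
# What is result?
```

15 + 15 + 8 + 3 + 1 + 11 + 0 = 53

Answer: 53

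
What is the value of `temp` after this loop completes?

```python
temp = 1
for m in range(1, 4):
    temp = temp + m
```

Start at 1, add 1 through 3
`temp` takes the values: 1 → 2 → 4 → 7

Answer: 7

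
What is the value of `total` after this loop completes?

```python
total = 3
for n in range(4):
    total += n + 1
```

Start at 3, add 1 to 4 = 13
`total` takes the values: 3 → 4 → 6 → 9 → 13

Answer: 13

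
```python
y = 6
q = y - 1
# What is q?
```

Trace:
`y = 6` → y = 6
`q = y - 1` → q = 5
So q = 5

Answer: 5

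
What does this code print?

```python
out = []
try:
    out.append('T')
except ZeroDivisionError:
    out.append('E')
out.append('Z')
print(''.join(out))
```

Execution trace: 'T' (try body, no exception) → 'Z' (after the try/except). Output: TZ

Answer: TZ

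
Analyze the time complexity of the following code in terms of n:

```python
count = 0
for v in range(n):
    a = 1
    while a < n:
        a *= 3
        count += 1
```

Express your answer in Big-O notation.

Each loop level contributes: n × log n. Multiplying the contributions gives O(n log n).

Answer: O(n log n)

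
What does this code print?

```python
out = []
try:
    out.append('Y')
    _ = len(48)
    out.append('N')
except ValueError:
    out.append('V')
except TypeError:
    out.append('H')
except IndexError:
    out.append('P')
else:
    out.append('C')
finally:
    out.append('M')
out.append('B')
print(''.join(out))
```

Execution trace: 'Y' (try body) → 'H' (except TypeError) → 'M' (finally) → 'B' (after the try/except). Output: YHMB

Answer: YHMB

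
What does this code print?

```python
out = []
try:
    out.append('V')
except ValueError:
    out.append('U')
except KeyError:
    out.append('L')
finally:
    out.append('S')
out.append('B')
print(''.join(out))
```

Execution trace: 'V' (try body, no exception) → 'S' (finally) → 'B' (after the try/except). Output: VSB

Answer: VSB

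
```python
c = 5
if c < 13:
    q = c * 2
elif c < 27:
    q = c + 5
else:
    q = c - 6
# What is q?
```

Trace:
`c = 5` → c = 5
`if c < 13: ...` → c < 13 is True → q = 10
So q = 10

Answer: 10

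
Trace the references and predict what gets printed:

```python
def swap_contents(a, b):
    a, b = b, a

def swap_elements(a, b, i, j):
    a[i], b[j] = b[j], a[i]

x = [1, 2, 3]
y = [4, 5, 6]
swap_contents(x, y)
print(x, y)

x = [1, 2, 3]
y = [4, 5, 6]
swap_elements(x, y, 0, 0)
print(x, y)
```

Key concept: parameter rebinding vs mutation.
Step by step:
`x = [1, 2, 3]` → x = [1, 2, 3]
`y = [4, 5, 6]` → y = [4, 5, 6]
`swap_contents(x, y)` → no visible change to tracked variables
`print(x, y)` → prints [1, 2, 3] [4, 5, 6]
`x = [1, 2, 3]` → x = [1, 2, 3]
`y = [4, 5, 6]` → y = [4, 5, 6]
`swap_elements(x, y, 0, 0)` → x = [4, 2, 3]; y = [1, 5, 6]
`print(x, y)` → prints [4, 2, 3] [1, 5, 6]

Answer:
[1, 2, 3] [4, 5, 6]
[4, 2, 3] [1, 5, 6]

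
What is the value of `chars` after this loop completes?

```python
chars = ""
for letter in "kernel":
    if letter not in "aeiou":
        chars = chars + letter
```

Remove vowels from 'kernel'
`chars` takes the values: "" → "k" → "kr" → "krn" → "krnl"

Answer: "krnl"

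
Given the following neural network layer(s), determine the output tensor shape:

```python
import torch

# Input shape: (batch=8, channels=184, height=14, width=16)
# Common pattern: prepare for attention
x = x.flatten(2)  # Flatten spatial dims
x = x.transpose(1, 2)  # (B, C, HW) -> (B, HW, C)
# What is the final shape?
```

Input: (8, 184, 14, 16) -> after flatten(2): (8, 184, 224) -> Output: (8, 224, 184)

Answer: (8, 224, 184)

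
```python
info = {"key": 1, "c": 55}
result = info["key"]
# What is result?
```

Trace:
`info = {"key": 1, "c": 55}` → info = {'key': 1, 'c': 55}
`result = info["key"]` → result = 1
So result = 1

Answer: 1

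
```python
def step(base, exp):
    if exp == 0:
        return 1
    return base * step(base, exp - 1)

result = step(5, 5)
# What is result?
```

step(5, 5) = 5 * 5 * 5 * 5 * 5 = 3125

Answer: 3125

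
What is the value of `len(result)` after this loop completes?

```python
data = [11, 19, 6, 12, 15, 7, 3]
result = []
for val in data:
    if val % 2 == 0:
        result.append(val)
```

Count even numbers in [11, 19, 6, 12, 15, 7, 3]
`result` takes the values: [] → [6] → [6, 12]
So `len(result)` = 2

Answer: 2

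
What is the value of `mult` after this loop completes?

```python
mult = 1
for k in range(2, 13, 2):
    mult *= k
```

Product of even numbers 2 to 12
`mult` takes the values: 1 → 2 → 8 → 48 → 384 → 3840 → 46080

Answer: 46080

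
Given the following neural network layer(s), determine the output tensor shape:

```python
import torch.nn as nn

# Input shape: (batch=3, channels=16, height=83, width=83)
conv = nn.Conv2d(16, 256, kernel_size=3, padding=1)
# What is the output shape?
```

Input: (3, 16, 83, 83) -> Output: (3, 256, 83, 83)

Answer: (3, 256, 83, 83)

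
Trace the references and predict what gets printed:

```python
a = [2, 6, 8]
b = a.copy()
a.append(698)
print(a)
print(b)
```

Key concept: list.copy() creates independent copy.
Step by step:
`a = [2, 6, 8]` → a = [2, 6, 8]
`b = a.copy()` → b = [2, 6, 8]
`a.append(698)` → a = [2, 6, 8, 698]
`print(a)` → prints [2, 6, 8, 698]
`print(b)` → prints [2, 6, 8]

Answer:
[2, 6, 8, 698]
[2, 6, 8]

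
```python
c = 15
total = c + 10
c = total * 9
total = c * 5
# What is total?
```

Trace:
`c = 15` → c = 15
`total = c + 10` → total = 25
`c = total * 9` → c = 225
`total = c * 5` → total = 1125
So total = 1125

Answer: 1125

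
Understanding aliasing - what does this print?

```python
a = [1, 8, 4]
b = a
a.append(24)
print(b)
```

Key concept: basic list aliasing.
Step by step:
`a = [1, 8, 4]` → a = [1, 8, 4]
`b = a` → b = [1, 8, 4] (same object as a)
`a.append(24)` → a = [1, 8, 4, 24] (same object as b); b = [1, 8, 4, 24] (same object as a)
`print(b)` → prints [1, 8, 4, 24]

Answer: [1, 8, 4, 24]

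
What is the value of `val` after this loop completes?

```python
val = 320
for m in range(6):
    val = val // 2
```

Halve 6 times: 320 // 2^6 = 5
`val` takes the values: 320 → 160 → 80 → 40 → 20 → 10 → 5

Answer: 5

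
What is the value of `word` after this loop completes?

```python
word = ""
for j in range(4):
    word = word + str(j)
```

Concatenate digits 0 to 3
`word` takes the values: "" → "0" → "01" → "012" → "0123"

Answer: "0123"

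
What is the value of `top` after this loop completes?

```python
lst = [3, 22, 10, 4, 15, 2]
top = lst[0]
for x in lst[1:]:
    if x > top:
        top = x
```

Maximum of [3, 22, 10, 4, 15, 2]
`top` takes the values: 3 → 22

Answer: 22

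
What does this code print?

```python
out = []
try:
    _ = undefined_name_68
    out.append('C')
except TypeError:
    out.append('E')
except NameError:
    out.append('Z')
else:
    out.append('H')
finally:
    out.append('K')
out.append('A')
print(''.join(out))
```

Execution trace: 'Z' (except NameError) → 'K' (finally) → 'A' (after the try/except). Output: ZKA

Answer: ZKA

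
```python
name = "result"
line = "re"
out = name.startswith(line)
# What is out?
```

Trace:
`name = "result"` → name = 'result'
`line = "re"` → line = 're'
`out = name.startswith(line)` → out = True
So out = True

Answer: True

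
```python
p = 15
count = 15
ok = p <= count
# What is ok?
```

Trace:
`p = 15` → p = 15
`count = 15` → count = 15
`ok = p <= count` → ok = True
So ok = True

Answer: True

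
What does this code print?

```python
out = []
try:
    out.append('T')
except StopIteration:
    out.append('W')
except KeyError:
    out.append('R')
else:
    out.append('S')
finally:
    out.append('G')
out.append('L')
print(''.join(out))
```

Execution trace: 'T' (try body, no exception) → 'S' (else) → 'G' (finally) → 'L' (after the try/except). Output: TSGL

Answer: TSGL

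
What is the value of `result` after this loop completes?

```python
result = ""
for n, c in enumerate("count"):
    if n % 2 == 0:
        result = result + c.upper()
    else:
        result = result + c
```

Uppercase even positions in 'count'
`result` takes the values: "" → "C" → "Co" → "CoU" → "CoUn" → "CoUnT"

Answer: "CoUnT"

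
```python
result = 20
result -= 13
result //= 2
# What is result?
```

Trace:
`result = 20` → result = 20
`result -= 13` → result = 7
`result //= 2` → result = 3
So result = 3

Answer: 3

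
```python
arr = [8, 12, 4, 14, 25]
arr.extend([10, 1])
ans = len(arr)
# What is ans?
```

Trace:
`arr = [8, 12, 4, 14, 25]` → arr = [8, 12, 4, 14, 25]
`arr.extend([10, 1])` → arr = [8, 12, 4, 14, 25, 10, 1]
`ans = len(arr)` → ans = 7
So ans = 7

Answer: 7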